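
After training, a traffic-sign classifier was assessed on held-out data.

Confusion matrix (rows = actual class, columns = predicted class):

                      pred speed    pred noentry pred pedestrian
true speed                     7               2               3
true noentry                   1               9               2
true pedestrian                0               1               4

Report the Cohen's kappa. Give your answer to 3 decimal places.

0.531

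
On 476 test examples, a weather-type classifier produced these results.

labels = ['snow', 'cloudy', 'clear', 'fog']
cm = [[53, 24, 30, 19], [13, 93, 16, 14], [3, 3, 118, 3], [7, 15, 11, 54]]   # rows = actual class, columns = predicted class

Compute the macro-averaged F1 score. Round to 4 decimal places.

0.6507

Per-class F1 score (2·TP/(2·TP+FP+FN)):
  snow: TP=53, FP=13+3+7=23, FN=24+30+19=73 → 106/202 = 0.52475
  cloudy: TP=93, FP=24+3+15=42, FN=13+16+14=43 → 186/271 = 0.68635
  clear: TP=118, FP=30+16+11=57, FN=3+3+3=9 → 236/302 = 0.78146
  fog: TP=54, FP=19+14+3=36, FN=7+15+11=33 → 108/177 = 0.61017
Macro-F1 score = mean = (0.52475 + 0.68635 + 0.78146 + 0.61017) / 4 = 0.6507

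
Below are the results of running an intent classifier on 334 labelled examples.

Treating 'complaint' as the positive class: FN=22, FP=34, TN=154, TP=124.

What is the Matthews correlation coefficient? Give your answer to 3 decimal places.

MCC = (TP·TN − FP·FN) / √((TP+FP)(TP+FN)(TN+FP)(TN+FN))
Numerator = 124·154 − 34·22 = 18348
Denominator = √(158·146·188·176) = √763273984 = 27627.4136
MCC = 18348 / 27627.4136 = 0.664

0.664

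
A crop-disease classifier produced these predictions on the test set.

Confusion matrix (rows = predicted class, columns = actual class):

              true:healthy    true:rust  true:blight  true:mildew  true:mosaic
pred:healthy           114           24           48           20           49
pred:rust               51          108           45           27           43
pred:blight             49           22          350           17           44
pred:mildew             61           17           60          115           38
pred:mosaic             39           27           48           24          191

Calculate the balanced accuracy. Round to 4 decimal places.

0.5267

Balanced accuracy = mean of per-class recall.
  healthy: recall = 114/314 = 0.36306
  rust: recall = 108/198 = 0.54545
  blight: recall = 350/551 = 0.63521
  mildew: recall = 115/203 = 0.56650
  mosaic: recall = 191/365 = 0.52329
Mean = (0.36306 + 0.54545 + 0.63521 + 0.56650 + 0.52329) / 5 = 0.5267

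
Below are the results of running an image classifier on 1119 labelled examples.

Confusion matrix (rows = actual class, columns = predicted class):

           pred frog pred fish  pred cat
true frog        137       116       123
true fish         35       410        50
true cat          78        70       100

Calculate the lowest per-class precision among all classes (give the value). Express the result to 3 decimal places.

0.366

Per-class precision (TP/(TP+FP)):
  frog: TP=137, FP=35+78=113 → 137/250 = 0.5480
  fish: TP=410, FP=116+70=186 → 410/596 = 0.6879
  cat: TP=100, FP=123+50=173 → 100/273 = 0.3663
Lowest is class 'cat' with precision = 0.366.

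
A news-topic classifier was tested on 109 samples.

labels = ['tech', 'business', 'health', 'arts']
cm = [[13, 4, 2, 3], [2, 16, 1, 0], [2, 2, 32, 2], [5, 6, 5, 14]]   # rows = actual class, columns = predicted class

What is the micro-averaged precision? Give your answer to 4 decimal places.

Micro-averaging pools counts across classes: ΣTP=75, ΣFP=34, ΣFN=34.
Micro-precision = TP/(TP+FP) on pooled counts = 0.6881 (equals overall accuracy in single-label multiclass).

0.6881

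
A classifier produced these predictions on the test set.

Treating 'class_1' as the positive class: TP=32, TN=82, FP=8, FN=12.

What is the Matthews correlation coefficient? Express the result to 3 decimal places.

0.655

MCC = (TP·TN − FP·FN) / √((TP+FP)(TP+FN)(TN+FP)(TN+FN))
Numerator = 32·82 − 8·12 = 2528
Denominator = √(40·44·90·94) = √14889600 = 3858.7044
MCC = 2528 / 3858.7044 = 0.655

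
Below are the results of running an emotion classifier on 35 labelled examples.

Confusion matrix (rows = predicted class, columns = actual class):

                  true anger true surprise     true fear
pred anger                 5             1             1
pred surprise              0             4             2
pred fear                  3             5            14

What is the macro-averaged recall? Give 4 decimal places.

Per-class recall (TP/(TP+FN)):
  anger: TP=5, FN=0+3=3 → 5/8 = 0.62500
  surprise: TP=4, FN=1+5=6 → 4/10 = 0.40000
  fear: TP=14, FN=1+2=3 → 14/17 = 0.82353
Macro-recall = mean = (0.62500 + 0.40000 + 0.82353) / 3 = 0.6162

0.6162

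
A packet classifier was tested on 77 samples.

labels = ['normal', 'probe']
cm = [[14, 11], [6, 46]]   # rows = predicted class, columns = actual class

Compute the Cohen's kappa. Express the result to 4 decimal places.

Observed agreement pₒ = trace/N = 60/77 = 0.77922
Expected agreement pₑ = Σ (rowᵢ·colᵢ)/N² = (20·25 + 57·52)/77² = 0.58425
κ = (pₒ − pₑ)/(1 − pₑ) = (0.77922 − 0.58425)/(1 − 0.58425) = 0.4690

0.4690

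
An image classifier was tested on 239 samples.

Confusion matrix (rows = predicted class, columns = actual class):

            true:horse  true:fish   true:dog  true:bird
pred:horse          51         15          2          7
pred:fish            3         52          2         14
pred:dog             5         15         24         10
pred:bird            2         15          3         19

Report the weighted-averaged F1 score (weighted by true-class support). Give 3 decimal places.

0.605

Per-class F1 score (2·TP/(2·TP+FP+FN)):
  horse: TP=51, FP=15+2+7=24, FN=3+5+2=10 → 102/136 = 0.7500
  fish: TP=52, FP=3+2+14=19, FN=15+15+15=45 → 104/168 = 0.6190
  dog: TP=24, FP=5+15+10=30, FN=2+2+3=7 → 48/85 = 0.5647
  bird: TP=19, FP=2+15+3=20, FN=7+14+10=31 → 38/89 = 0.4270
Weighted-F1 score = Σ (supportᵢ/N)·F1 scoreᵢ with N=239: (61/239)·0.7500 + (97/239)·0.6190 + (31/239)·0.5647 + (50/239)·0.4270 = 0.605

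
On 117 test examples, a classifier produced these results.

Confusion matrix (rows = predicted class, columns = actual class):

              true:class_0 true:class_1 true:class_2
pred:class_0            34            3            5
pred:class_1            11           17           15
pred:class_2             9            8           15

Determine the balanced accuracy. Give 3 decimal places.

Balanced accuracy = mean of per-class recall.
  class_0: recall = 34/54 = 0.6296
  class_1: recall = 17/28 = 0.6071
  class_2: recall = 15/35 = 0.4286
Mean = (0.6296 + 0.6071 + 0.4286) / 3 = 0.555

0.555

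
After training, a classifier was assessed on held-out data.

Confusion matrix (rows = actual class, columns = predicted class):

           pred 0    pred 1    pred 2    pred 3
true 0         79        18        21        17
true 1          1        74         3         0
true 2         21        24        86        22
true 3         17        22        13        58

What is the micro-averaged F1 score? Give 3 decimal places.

Micro-averaging pools counts across classes: ΣTP=297, ΣFP=179, ΣFN=179.
Micro-F1 score = 2·TP/(2·TP+FP+FN) on pooled counts = 0.624 (equals overall accuracy in single-label multiclass).

0.624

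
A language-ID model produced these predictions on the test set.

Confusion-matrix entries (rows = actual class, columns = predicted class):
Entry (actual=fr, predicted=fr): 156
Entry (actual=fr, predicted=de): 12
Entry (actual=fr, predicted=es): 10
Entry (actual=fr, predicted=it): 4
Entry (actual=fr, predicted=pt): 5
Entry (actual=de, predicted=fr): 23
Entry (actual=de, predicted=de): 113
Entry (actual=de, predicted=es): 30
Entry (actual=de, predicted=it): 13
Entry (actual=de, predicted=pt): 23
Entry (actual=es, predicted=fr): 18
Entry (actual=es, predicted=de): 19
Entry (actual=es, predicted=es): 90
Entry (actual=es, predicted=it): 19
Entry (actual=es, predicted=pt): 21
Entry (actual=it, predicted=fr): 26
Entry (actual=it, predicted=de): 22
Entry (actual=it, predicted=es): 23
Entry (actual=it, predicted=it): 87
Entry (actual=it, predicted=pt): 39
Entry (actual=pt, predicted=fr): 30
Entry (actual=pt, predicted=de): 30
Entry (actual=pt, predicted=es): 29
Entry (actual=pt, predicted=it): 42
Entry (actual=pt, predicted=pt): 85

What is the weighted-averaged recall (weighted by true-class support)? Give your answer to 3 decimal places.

0.548

Per-class recall (TP/(TP+FN)):
  fr: TP=156, FN=12+10+4+5=31 → 156/187 = 0.8342
  de: TP=113, FN=23+30+13+23=89 → 113/202 = 0.5594
  es: TP=90, FN=18+19+19+21=77 → 90/167 = 0.5389
  it: TP=87, FN=26+22+23+39=110 → 87/197 = 0.4416
  pt: TP=85, FN=30+30+29+42=131 → 85/216 = 0.3935
Weighted-recall = Σ (supportᵢ/N)·recallᵢ with N=969: (187/969)·0.8342 + (202/969)·0.5594 + (167/969)·0.5389 + (197/969)·0.4416 + (216/969)·0.3935 = 0.548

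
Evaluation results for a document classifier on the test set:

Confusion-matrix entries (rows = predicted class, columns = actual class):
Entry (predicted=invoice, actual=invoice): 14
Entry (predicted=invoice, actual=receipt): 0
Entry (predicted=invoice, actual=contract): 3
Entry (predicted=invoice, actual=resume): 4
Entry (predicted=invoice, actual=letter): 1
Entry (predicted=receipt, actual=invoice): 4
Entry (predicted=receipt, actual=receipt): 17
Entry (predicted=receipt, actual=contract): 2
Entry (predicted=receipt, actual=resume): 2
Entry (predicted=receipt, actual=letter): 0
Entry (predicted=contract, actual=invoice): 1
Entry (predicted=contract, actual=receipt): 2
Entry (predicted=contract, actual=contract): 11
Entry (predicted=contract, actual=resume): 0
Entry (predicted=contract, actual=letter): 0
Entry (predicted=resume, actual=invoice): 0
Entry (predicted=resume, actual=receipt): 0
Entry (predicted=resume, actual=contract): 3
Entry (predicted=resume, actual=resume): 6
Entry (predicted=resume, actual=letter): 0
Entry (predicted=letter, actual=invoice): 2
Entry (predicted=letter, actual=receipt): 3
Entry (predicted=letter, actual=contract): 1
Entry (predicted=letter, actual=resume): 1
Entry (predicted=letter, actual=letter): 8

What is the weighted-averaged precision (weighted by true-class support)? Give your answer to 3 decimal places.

0.677

Per-class precision (TP/(TP+FP)):
  invoice: TP=14, FP=0+3+4+1=8 → 14/22 = 0.6364
  receipt: TP=17, FP=4+2+2+0=8 → 17/25 = 0.6800
  contract: TP=11, FP=1+2+0+0=3 → 11/14 = 0.7857
  resume: TP=6, FP=0+0+3+0=3 → 6/9 = 0.6667
  letter: TP=8, FP=2+3+1+1=7 → 8/15 = 0.5333
Weighted-precision = Σ (supportᵢ/N)·precisionᵢ with N=85: (21/85)·0.6364 + (22/85)·0.6800 + (20/85)·0.7857 + (13/85)·0.6667 + (9/85)·0.5333 = 0.677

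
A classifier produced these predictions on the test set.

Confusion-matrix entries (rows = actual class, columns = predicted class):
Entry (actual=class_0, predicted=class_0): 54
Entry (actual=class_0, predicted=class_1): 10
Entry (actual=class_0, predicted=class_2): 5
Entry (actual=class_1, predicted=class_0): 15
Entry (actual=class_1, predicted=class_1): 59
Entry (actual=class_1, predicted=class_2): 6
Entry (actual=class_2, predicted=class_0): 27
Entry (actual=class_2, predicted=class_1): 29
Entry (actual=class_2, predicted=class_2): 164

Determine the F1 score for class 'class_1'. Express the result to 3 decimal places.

One-vs-rest for 'class_1': TP = diagonal; FP = other classes predicted 'class_1'; FN = 'class_1' predicted as other.
F1 score = 2·TP/(2·TP+FP+FN).
class_1: TP=59, FP=10+29=39, FN=15+6=21 → 118/178 = 0.6629

0.663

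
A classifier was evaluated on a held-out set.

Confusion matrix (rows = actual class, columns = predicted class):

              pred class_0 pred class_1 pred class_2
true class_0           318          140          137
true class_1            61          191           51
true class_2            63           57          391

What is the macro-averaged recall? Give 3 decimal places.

0.643

Per-class recall (TP/(TP+FN)):
  class_0: TP=318, FN=140+137=277 → 318/595 = 0.5345
  class_1: TP=191, FN=61+51=112 → 191/303 = 0.6304
  class_2: TP=391, FN=63+57=120 → 391/511 = 0.7652
Macro-recall = mean = (0.5345 + 0.6304 + 0.7652) / 3 = 0.643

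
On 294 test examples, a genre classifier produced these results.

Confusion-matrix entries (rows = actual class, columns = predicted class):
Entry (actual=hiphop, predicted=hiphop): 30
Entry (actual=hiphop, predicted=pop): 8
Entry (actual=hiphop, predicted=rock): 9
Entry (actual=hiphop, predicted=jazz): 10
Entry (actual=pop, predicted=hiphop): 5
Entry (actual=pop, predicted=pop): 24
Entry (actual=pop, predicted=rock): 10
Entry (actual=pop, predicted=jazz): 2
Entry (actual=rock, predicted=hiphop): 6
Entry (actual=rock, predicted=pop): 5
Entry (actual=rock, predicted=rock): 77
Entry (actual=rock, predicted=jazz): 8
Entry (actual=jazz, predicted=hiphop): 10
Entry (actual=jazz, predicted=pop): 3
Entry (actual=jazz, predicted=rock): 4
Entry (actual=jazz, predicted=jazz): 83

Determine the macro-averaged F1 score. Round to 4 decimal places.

0.6879

Per-class F1 score (2·TP/(2·TP+FP+FN)):
  hiphop: TP=30, FP=5+6+10=21, FN=8+9+10=27 → 60/108 = 0.55556
  pop: TP=24, FP=8+5+3=16, FN=5+10+2=17 → 48/81 = 0.59259
  rock: TP=77, FP=9+10+4=23, FN=6+5+8=19 → 154/196 = 0.78571
  jazz: TP=83, FP=10+2+8=20, FN=10+3+4=17 → 166/203 = 0.81773
Macro-F1 score = mean = (0.55556 + 0.59259 + 0.78571 + 0.81773) / 4 = 0.6879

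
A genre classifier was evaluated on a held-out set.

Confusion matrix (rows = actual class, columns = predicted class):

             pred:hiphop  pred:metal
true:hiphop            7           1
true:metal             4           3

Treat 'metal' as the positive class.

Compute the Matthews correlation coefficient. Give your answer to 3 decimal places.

0.342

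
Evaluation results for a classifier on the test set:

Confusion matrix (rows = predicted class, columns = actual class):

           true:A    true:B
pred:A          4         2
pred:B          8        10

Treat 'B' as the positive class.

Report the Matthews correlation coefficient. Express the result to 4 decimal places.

0.1925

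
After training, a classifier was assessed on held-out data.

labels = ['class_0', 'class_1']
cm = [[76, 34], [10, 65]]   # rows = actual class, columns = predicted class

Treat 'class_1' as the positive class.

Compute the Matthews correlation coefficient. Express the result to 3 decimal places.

MCC = (TP·TN − FP·FN) / √((TP+FP)(TP+FN)(TN+FP)(TN+FN))
Numerator = 65·76 − 34·10 = 4600
Denominator = √(99·75·110·86) = √70240500 = 8380.9606
MCC = 4600 / 8380.9606 = 0.549

0.549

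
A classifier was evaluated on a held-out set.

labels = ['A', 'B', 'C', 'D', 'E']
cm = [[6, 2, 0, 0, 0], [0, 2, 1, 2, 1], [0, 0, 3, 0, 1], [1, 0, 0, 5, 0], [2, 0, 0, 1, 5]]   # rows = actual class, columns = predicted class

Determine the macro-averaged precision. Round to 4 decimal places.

Per-class precision (TP/(TP+FP)):
  A: TP=6, FP=0+0+1+2=3 → 6/9 = 0.66667
  B: TP=2, FP=2+0+0+0=2 → 2/4 = 0.50000
  C: TP=3, FP=0+1+0+0=1 → 3/4 = 0.75000
  D: TP=5, FP=0+2+0+1=3 → 5/8 = 0.62500
  E: TP=5, FP=0+1+1+0=2 → 5/7 = 0.71429
Macro-precision = mean = (0.66667 + 0.50000 + 0.75000 + 0.62500 + 0.71429) / 5 = 0.6512

0.6512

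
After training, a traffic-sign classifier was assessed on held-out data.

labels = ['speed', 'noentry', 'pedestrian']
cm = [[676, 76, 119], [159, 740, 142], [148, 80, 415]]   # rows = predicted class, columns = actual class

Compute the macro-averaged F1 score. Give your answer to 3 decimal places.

0.708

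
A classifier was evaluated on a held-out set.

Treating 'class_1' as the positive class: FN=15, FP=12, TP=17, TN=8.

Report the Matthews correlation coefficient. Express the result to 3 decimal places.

-0.067

MCC = (TP·TN − FP·FN) / √((TP+FP)(TP+FN)(TN+FP)(TN+FN))
Numerator = 17·8 − 12·15 = -44
Denominator = √(29·32·20·23) = √426880 = 653.3605
MCC = -44 / 653.3605 = -0.067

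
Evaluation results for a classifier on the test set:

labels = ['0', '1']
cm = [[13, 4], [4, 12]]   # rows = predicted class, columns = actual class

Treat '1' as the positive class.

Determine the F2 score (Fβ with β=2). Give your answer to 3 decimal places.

0.750

Fβ = (1+β²)·TP / ((1+β²)·TP + β²·FN + FP), with β²=4
= 5·12 / (5·12 + 4·4 + 4) = 0.750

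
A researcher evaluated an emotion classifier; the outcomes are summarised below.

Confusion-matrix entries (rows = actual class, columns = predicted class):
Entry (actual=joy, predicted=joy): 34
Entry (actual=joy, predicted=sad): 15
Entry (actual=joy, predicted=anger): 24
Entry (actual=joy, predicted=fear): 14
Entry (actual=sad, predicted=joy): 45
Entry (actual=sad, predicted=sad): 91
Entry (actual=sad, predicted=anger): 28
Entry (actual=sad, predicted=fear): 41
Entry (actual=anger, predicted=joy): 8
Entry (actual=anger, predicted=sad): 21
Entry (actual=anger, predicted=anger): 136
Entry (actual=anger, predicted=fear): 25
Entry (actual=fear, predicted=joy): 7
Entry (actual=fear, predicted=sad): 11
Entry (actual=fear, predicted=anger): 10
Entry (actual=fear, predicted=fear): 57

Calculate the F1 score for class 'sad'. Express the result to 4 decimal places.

Treat 'sad' as positive and all other classes as negative.
F1 score = 2·TP/(2·TP+FP+FN).
sad: TP=91, FP=15+21+11=47, FN=45+28+41=114 → 182/343 = 0.53061

0.5306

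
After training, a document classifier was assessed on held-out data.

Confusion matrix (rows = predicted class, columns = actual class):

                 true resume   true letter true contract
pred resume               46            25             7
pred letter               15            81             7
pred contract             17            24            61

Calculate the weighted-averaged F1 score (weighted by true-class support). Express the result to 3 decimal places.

0.665

Per-class F1 score (2·TP/(2·TP+FP+FN)):
  resume: TP=46, FP=25+7=32, FN=15+17=32 → 92/156 = 0.5897
  letter: TP=81, FP=15+7=22, FN=25+24=49 → 162/233 = 0.6953
  contract: TP=61, FP=17+24=41, FN=7+7=14 → 122/177 = 0.6893
Weighted-F1 score = Σ (supportᵢ/N)·F1 scoreᵢ with N=283: (78/283)·0.5897 + (130/283)·0.6953 + (75/283)·0.6893 = 0.665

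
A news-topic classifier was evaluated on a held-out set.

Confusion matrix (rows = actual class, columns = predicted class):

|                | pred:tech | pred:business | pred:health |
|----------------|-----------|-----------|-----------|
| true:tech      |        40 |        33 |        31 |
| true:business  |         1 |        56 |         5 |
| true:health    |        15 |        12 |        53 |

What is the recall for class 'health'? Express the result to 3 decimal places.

recall = TP/(TP+FN).
health: TP=53, FN=15+12=27 → 53/80 = 0.6625

0.663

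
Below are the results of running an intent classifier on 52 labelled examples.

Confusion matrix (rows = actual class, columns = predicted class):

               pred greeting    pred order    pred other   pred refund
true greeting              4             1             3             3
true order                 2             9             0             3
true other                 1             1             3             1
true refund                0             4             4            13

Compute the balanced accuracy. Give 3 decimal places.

Balanced accuracy = mean of per-class recall.
  greeting: recall = 4/11 = 0.3636
  order: recall = 9/14 = 0.6429
  other: recall = 3/6 = 0.5000
  refund: recall = 13/21 = 0.6190
Mean = (0.3636 + 0.6429 + 0.5000 + 0.6190) / 4 = 0.531

0.531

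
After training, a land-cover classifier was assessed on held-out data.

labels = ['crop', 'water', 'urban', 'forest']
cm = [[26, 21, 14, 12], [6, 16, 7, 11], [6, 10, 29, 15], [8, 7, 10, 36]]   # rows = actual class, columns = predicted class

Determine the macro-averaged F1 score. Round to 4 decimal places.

0.4485

Per-class F1 score (2·TP/(2·TP+FP+FN)):
  crop: TP=26, FP=6+6+8=20, FN=21+14+12=47 → 52/119 = 0.43697
  water: TP=16, FP=21+10+7=38, FN=6+7+11=24 → 32/94 = 0.34043
  urban: TP=29, FP=14+7+10=31, FN=6+10+15=31 → 58/120 = 0.48333
  forest: TP=36, FP=12+11+15=38, FN=8+7+10=25 → 72/135 = 0.53333
Macro-F1 score = mean = (0.43697 + 0.34043 + 0.48333 + 0.53333) / 4 = 0.4485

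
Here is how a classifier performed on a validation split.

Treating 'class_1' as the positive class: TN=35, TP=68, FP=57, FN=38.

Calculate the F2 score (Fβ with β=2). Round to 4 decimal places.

Fβ = (1+β²)·TP / ((1+β²)·TP + β²·FN + FP), with β²=4
= 5·68 / (5·68 + 4·38 + 57) = 0.6193

0.6193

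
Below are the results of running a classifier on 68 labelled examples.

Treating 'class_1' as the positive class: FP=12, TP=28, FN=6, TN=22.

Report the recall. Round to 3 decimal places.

Recall = TP/(TP+FN) = 28/(28+6) = 28/34 = 0.824

0.824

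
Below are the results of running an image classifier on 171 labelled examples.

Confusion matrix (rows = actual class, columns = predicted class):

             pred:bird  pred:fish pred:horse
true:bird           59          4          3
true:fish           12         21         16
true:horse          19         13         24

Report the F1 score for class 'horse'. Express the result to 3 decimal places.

0.485

One-vs-rest for 'horse': TP = diagonal; FP = other classes predicted 'horse'; FN = 'horse' predicted as other.
F1 score = 2·TP/(2·TP+FP+FN).
horse: TP=24, FP=3+16=19, FN=19+13=32 → 48/99 = 0.4848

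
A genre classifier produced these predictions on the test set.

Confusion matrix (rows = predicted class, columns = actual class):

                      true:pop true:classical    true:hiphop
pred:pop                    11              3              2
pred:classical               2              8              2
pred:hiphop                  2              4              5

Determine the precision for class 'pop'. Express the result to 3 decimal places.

0.688

Treat 'pop' as positive and all other classes as negative.
precision = TP/(TP+FP).
pop: TP=11, FP=3+2=5 → 11/16 = 0.6875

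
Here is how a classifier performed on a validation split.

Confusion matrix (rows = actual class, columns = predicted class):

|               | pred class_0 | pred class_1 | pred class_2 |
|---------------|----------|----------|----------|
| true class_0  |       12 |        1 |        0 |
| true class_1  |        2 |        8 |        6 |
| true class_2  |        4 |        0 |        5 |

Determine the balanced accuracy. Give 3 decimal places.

Balanced accuracy = mean of per-class recall.
  class_0: recall = 12/13 = 0.9231
  class_1: recall = 8/16 = 0.5000
  class_2: recall = 5/9 = 0.5556
Mean = (0.9231 + 0.5000 + 0.5556) / 3 = 0.660

0.660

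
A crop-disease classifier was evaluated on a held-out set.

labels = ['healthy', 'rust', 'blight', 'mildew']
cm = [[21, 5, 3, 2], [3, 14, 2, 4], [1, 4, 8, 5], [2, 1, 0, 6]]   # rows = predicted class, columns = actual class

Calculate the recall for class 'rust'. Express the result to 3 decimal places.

Treat 'rust' as positive and all other classes as negative.
recall = TP/(TP+FN).
rust: TP=14, FN=5+4+1=10 → 14/24 = 0.5833

0.583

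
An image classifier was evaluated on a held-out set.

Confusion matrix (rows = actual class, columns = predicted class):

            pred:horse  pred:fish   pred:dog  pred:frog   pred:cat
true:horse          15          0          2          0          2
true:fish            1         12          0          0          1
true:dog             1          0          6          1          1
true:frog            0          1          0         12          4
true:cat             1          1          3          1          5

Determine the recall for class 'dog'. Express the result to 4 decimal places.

recall = TP/(TP+FN).
dog: TP=6, FN=1+0+1+1=3 → 6/9 = 0.66667

0.6667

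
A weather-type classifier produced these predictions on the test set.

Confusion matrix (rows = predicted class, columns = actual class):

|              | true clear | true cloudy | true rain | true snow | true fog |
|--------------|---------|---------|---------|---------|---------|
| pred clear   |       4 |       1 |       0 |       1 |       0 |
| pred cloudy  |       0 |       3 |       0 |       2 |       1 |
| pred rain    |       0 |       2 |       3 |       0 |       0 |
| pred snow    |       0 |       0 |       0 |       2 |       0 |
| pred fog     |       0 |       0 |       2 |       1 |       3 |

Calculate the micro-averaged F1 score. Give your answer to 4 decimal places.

Micro-averaging pools counts across classes: ΣTP=15, ΣFP=10, ΣFN=10.
Micro-F1 score = 2·TP/(2·TP+FP+FN) on pooled counts = 0.6000 (equals overall accuracy in single-label multiclass).

0.6000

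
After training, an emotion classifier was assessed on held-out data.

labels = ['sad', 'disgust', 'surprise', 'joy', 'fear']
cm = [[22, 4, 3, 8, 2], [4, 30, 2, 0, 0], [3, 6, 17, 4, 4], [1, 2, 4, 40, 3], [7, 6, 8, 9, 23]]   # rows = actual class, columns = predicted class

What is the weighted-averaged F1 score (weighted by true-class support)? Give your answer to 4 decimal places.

0.6133

Per-class F1 score (2·TP/(2·TP+FP+FN)):
  sad: TP=22, FP=4+3+1+7=15, FN=4+3+8+2=17 → 44/76 = 0.57895
  disgust: TP=30, FP=4+6+2+6=18, FN=4+2+0+0=6 → 60/84 = 0.71429
  surprise: TP=17, FP=3+2+4+8=17, FN=3+6+4+4=17 → 34/68 = 0.50000
  joy: TP=40, FP=8+0+4+9=21, FN=1+2+4+3=10 → 80/111 = 0.72072
  fear: TP=23, FP=2+0+4+3=9, FN=7+6+8+9=30 → 46/85 = 0.54118
Weighted-F1 score = Σ (supportᵢ/N)·F1 scoreᵢ with N=212: (39/212)·0.57895 + (36/212)·0.71429 + (34/212)·0.50000 + (50/212)·0.72072 + (53/212)·0.54118 = 0.6133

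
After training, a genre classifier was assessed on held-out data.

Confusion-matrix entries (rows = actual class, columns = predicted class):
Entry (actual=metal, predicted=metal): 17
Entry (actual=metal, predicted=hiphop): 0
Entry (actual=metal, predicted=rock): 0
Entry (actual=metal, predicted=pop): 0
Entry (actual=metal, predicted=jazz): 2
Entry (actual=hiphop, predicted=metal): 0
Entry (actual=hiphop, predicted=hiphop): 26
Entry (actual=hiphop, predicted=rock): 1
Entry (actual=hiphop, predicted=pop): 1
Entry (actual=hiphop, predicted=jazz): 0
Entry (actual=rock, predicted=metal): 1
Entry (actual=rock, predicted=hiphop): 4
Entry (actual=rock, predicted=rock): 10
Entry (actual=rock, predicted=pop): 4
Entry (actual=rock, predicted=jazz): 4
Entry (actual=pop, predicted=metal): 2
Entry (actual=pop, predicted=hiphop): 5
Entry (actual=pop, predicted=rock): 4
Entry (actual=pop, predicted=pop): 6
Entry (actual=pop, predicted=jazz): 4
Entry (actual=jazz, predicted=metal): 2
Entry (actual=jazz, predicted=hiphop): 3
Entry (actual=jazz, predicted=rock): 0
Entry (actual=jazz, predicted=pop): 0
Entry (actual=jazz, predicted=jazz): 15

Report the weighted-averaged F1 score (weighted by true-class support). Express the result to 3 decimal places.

Per-class F1 score (2·TP/(2·TP+FP+FN)):
  metal: TP=17, FP=0+1+2+2=5, FN=0+0+0+2=2 → 34/41 = 0.8293
  hiphop: TP=26, FP=0+4+5+3=12, FN=0+1+1+0=2 → 52/66 = 0.7879
  rock: TP=10, FP=0+1+4+0=5, FN=1+4+4+4=13 → 20/38 = 0.5263
  pop: TP=6, FP=0+1+4+0=5, FN=2+5+4+4=15 → 12/32 = 0.3750
  jazz: TP=15, FP=2+0+4+4=10, FN=2+3+0+0=5 → 30/45 = 0.6667
Weighted-F1 score = Σ (supportᵢ/N)·F1 scoreᵢ with N=111: (19/111)·0.8293 + (28/111)·0.7879 + (23/111)·0.5263 + (21/111)·0.3750 + (20/111)·0.6667 = 0.641

0.641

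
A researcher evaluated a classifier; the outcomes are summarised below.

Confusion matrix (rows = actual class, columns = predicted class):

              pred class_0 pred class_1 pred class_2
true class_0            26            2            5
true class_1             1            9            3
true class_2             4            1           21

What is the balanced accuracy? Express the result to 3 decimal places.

Balanced accuracy = mean of per-class recall.
  class_0: recall = 26/33 = 0.7879
  class_1: recall = 9/13 = 0.6923
  class_2: recall = 21/26 = 0.8077
Mean = (0.7879 + 0.6923 + 0.8077) / 3 = 0.763

0.763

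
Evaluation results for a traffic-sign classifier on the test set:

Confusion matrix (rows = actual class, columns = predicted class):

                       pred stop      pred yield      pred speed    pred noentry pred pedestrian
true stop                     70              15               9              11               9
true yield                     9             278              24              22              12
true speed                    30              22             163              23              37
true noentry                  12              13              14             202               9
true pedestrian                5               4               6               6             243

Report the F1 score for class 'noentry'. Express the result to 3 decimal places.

One-vs-rest for 'noentry': TP = diagonal; FP = other classes predicted 'noentry'; FN = 'noentry' predicted as other.
F1 score = 2·TP/(2·TP+FP+FN).
noentry: TP=202, FP=11+22+23+6=62, FN=12+13+14+9=48 → 404/514 = 0.7860

0.786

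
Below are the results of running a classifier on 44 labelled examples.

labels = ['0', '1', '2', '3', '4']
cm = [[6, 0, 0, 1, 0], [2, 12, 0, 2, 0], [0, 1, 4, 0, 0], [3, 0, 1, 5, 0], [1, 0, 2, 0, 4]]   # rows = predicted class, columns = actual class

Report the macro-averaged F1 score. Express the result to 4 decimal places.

0.6883

Per-class F1 score (2·TP/(2·TP+FP+FN)):
  0: TP=6, FP=0+0+1+0=1, FN=2+0+3+1=6 → 12/19 = 0.63158
  1: TP=12, FP=2+0+2+0=4, FN=0+1+0+0=1 → 24/29 = 0.82759
  2: TP=4, FP=0+1+0+0=1, FN=0+0+1+2=3 → 8/12 = 0.66667
  3: TP=5, FP=3+0+1+0=4, FN=1+2+0+0=3 → 10/17 = 0.58824
  4: TP=4, FP=1+0+2+0=3, FN=0+0+0+0=0 → 8/11 = 0.72727
Macro-F1 score = mean = (0.63158 + 0.82759 + 0.66667 + 0.58824 + 0.72727) / 5 = 0.6883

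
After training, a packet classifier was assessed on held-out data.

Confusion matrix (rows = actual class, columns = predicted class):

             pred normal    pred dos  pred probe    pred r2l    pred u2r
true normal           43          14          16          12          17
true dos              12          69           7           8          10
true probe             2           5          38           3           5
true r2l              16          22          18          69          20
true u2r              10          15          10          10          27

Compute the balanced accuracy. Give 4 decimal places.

0.5281

Balanced accuracy = mean of per-class recall.
  normal: recall = 43/102 = 0.42157
  dos: recall = 69/106 = 0.65094
  probe: recall = 38/53 = 0.71698
  r2l: recall = 69/145 = 0.47586
  u2r: recall = 27/72 = 0.37500
Mean = (0.42157 + 0.65094 + 0.71698 + 0.47586 + 0.37500) / 5 = 0.5281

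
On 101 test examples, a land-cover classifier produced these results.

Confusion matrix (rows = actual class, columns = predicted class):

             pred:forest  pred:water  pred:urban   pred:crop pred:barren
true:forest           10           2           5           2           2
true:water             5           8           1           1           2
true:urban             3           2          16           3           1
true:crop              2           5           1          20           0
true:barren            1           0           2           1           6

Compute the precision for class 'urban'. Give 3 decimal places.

0.640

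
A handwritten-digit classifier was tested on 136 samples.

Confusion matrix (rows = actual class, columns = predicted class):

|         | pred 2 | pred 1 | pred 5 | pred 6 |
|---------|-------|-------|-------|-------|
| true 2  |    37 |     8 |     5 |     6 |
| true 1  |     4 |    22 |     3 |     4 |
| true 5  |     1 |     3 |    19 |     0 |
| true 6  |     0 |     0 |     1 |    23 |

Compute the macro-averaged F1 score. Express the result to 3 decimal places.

Per-class F1 score (2·TP/(2·TP+FP+FN)):
  2: TP=37, FP=4+1+0=5, FN=8+5+6=19 → 74/98 = 0.7551
  1: TP=22, FP=8+3+0=11, FN=4+3+4=11 → 44/66 = 0.6667
  5: TP=19, FP=5+3+1=9, FN=1+3+0=4 → 38/51 = 0.7451
  6: TP=23, FP=6+4+0=10, FN=0+0+1=1 → 46/57 = 0.8070
Macro-F1 score = mean = (0.7551 + 0.6667 + 0.7451 + 0.8070) / 4 = 0.743

0.743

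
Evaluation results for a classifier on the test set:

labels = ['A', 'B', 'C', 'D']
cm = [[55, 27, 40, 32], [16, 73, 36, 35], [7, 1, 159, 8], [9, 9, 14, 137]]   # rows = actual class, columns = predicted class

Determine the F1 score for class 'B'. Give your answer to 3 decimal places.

0.541

Take TP from the diagonal, FP from the rest of the 'B' prediction marginal, FN from the rest of the 'B' actual marginal.
F1 score = 2·TP/(2·TP+FP+FN).
B: TP=73, FP=27+1+9=37, FN=16+36+35=87 → 146/270 = 0.5407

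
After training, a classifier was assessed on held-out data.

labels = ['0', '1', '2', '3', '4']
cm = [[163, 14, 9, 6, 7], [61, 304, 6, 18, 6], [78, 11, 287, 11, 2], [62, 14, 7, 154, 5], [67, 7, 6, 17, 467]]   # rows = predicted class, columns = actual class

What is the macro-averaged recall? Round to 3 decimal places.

Per-class recall (TP/(TP+FN)):
  0: TP=163, FN=61+78+62+67=268 → 163/431 = 0.3782
  1: TP=304, FN=14+11+14+7=46 → 304/350 = 0.8686
  2: TP=287, FN=9+6+7+6=28 → 287/315 = 0.9111
  3: TP=154, FN=6+18+11+17=52 → 154/206 = 0.7476
  4: TP=467, FN=7+6+2+5=20 → 467/487 = 0.9589
Macro-recall = mean = (0.3782 + 0.8686 + 0.9111 + 0.7476 + 0.9589) / 5 = 0.773

0.773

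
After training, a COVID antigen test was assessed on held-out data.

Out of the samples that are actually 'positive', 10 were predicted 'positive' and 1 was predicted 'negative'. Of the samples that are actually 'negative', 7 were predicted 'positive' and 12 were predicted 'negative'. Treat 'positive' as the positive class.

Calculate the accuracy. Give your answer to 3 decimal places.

0.733

Accuracy = (TP+TN)/N = (10+12)/30 = 0.733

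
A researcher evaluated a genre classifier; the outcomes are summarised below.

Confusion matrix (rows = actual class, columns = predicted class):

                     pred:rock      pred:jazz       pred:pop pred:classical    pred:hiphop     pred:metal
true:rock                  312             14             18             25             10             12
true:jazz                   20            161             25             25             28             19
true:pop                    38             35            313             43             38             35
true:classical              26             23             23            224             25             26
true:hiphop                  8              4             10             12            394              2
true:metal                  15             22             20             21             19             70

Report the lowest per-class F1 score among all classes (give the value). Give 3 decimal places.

0.423

Per-class F1 score (2·TP/(2·TP+FP+FN)):
  rock: TP=312, FP=20+38+26+8+15=107, FN=14+18+25+10+12=79 → 624/810 = 0.7704
  jazz: TP=161, FP=14+35+23+4+22=98, FN=20+25+25+28+19=117 → 322/537 = 0.5996
  pop: TP=313, FP=18+25+23+10+20=96, FN=38+35+43+38+35=189 → 626/911 = 0.6872
  classical: TP=224, FP=25+25+43+12+21=126, FN=26+23+23+25+26=123 → 448/697 = 0.6428
  hiphop: TP=394, FP=10+28+38+25+19=120, FN=8+4+10+12+2=36 → 788/944 = 0.8347
  metal: TP=70, FP=12+19+35+26+2=94, FN=15+22+20+21+19=97 → 140/331 = 0.4230
Lowest is class 'metal' with F1 score = 0.423.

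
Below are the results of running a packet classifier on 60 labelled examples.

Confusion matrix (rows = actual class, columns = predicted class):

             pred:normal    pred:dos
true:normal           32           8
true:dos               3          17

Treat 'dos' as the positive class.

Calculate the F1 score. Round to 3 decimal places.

Precision = TP/(TP+FP) = 17/25 = 0.6800
Recall = TP/(TP+FN) = 17/20 = 0.8500
F1 = 2·TP/(2·TP+FP+FN) = 34/45 = 0.756

0.756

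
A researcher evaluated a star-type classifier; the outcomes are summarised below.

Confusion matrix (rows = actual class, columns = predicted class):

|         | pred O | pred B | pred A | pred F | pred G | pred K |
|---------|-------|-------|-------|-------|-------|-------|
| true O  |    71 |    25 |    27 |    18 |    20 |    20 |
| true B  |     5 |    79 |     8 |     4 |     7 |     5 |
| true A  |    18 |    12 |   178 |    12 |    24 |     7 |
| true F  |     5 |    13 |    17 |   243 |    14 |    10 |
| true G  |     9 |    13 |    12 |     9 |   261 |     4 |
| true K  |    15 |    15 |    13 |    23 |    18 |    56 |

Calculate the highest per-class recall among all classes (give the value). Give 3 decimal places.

0.847

Per-class recall (TP/(TP+FN)):
  O: TP=71, FN=25+27+18+20+20=110 → 71/181 = 0.3923
  B: TP=79, FN=5+8+4+7+5=29 → 79/108 = 0.7315
  A: TP=178, FN=18+12+12+24+7=73 → 178/251 = 0.7092
  F: TP=243, FN=5+13+17+14+10=59 → 243/302 = 0.8046
  G: TP=261, FN=9+13+12+9+4=47 → 261/308 = 0.8474
  K: TP=56, FN=15+15+13+23+18=84 → 56/140 = 0.4000
Highest is class 'G' with recall = 0.847.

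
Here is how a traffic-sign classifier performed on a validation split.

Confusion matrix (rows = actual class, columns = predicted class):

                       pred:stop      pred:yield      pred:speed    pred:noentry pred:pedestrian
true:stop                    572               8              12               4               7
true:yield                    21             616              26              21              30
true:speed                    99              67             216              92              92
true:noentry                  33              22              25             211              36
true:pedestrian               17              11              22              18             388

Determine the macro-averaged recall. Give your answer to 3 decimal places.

0.738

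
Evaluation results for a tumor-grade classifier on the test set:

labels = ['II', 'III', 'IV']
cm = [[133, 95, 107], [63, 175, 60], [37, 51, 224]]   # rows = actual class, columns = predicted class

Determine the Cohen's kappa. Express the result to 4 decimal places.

Observed agreement pₒ = trace/N = 532/945 = 0.56296
Expected agreement pₑ = Σ (rowᵢ·colᵢ)/N² = (335·233 + 298·321 + 312·391)/945² = 0.33113
κ = (pₒ − pₑ)/(1 − pₑ) = (0.56296 − 0.33113)/(1 − 0.33113) = 0.3466

0.3466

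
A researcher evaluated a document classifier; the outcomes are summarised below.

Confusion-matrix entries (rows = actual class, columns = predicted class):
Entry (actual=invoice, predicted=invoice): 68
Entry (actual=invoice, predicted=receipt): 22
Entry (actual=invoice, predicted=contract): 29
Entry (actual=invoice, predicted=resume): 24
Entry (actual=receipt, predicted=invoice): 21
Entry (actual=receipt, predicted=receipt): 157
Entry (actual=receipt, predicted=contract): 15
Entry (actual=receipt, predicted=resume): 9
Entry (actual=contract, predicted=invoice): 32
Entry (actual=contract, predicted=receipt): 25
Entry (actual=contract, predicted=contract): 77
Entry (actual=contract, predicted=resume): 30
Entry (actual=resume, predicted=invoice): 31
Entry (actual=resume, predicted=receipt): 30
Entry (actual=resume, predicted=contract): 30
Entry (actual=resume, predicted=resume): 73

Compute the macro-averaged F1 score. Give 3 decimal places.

Per-class F1 score (2·TP/(2·TP+FP+FN)):
  invoice: TP=68, FP=21+32+31=84, FN=22+29+24=75 → 136/295 = 0.4610
  receipt: TP=157, FP=22+25+30=77, FN=21+15+9=45 → 314/436 = 0.7202
  contract: TP=77, FP=29+15+30=74, FN=32+25+30=87 → 154/315 = 0.4889
  resume: TP=73, FP=24+9+30=63, FN=31+30+30=91 → 146/300 = 0.4867
Macro-F1 score = mean = (0.4610 + 0.7202 + 0.4889 + 0.4867) / 4 = 0.539

0.539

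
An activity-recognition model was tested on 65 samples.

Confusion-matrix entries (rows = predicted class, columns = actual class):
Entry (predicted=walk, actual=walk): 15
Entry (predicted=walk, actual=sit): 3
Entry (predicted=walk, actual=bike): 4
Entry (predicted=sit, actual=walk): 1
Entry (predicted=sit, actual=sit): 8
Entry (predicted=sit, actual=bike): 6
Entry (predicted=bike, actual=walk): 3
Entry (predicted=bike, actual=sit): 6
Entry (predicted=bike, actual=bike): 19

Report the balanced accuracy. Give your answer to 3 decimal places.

0.638

Balanced accuracy = mean of per-class recall.
  walk: recall = 15/19 = 0.7895
  sit: recall = 8/17 = 0.4706
  bike: recall = 19/29 = 0.6552
Mean = (0.7895 + 0.4706 + 0.6552) / 3 = 0.638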